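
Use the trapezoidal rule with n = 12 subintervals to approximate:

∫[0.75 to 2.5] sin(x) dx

f(x) = sin(x)
a = 0.75, b = 2.5, n = 12
h = (b - a)/n = 0.145833

Trapezoidal rule: (h/2)[f(x₀) + 2f(x₁) + 2f(x₂) + ... + f(xₙ)]

x_0 = 0.7500, f(x_0) = 0.681639, coefficient = 1
x_1 = 0.8958, f(x_1) = 0.780730, coefficient = 2
x_2 = 1.0417, f(x_2) = 0.863247, coefficient = 2
x_3 = 1.1875, f(x_3) = 0.927437, coefficient = 2
x_4 = 1.3333, f(x_4) = 0.971938, coefficient = 2
x_5 = 1.4792, f(x_5) = 0.995805, coefficient = 2
x_6 = 1.6250, f(x_6) = 0.998531, coefficient = 2
x_7 = 1.7708, f(x_7) = 0.980059, coefficient = 2
x_8 = 1.9167, f(x_8) = 0.940781, coefficient = 2
x_9 = 2.0625, f(x_9) = 0.881530, coefficient = 2
x_10 = 2.2083, f(x_10) = 0.803564, coefficient = 2
x_11 = 2.3542, f(x_11) = 0.708539, coefficient = 2
x_12 = 2.5000, f(x_12) = 0.598472, coefficient = 1

I ≈ (0.145833/2) × 20.984433 = 1.530115
Exact value: 1.532832
Error: 0.002718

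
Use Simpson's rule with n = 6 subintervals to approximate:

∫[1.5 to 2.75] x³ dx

f(x) = x³
a = 1.5, b = 2.75, n = 6
h = (b - a)/n = 0.208333

Simpson's rule: (h/3)[f(x₀) + 4f(x₁) + 2f(x₂) + ... + f(xₙ)]

x_0 = 1.5000, f(x_0) = 3.375000, coefficient = 1
x_1 = 1.7083, f(x_1) = 4.985605, coefficient = 4
x_2 = 1.9167, f(x_2) = 7.041088, coefficient = 2
x_3 = 2.1250, f(x_3) = 9.595703, coefficient = 4
x_4 = 2.3333, f(x_4) = 12.703704, coefficient = 2
x_5 = 2.5417, f(x_5) = 16.419343, coefficient = 4
x_6 = 2.7500, f(x_6) = 20.796875, coefficient = 1

I ≈ (0.208333/3) × 187.664062 = 13.032227
Exact value: 13.032227
Error: 0.000000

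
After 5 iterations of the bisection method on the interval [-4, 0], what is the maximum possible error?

Bisection error bound: |error| ≤ (b-a)/2^n
|error| ≤ (0 - (-4))/2^5 = 4/2^5
|error| ≤ 0.1250000000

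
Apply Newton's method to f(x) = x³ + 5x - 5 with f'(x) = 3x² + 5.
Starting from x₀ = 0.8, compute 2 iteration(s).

f(x) = x³ + 5x - 5
f'(x) = 3x² + 5
x₀ = 0.8

Newton-Raphson formula: x_{n+1} = x_n - f(x_n)/f'(x_n)

Iteration 1:
  f(0.800000) = -0.488000
  f'(0.800000) = 6.920000
  x_1 = 0.800000 - (-0.488000)/6.920000 = 0.870520
Iteration 2:
  f(0.870520) = 0.012286
  f'(0.870520) = 7.273416
  x_2 = 0.870520 - 0.012286/7.273416 = 0.868831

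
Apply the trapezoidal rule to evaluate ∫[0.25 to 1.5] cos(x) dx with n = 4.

f(x) = cos(x)
a = 0.25, b = 1.5, n = 4
h = (b - a)/n = 0.312500

Trapezoidal rule: (h/2)[f(x₀) + 2f(x₁) + 2f(x₂) + ... + f(xₙ)]

x_0 = 0.2500, f(x_0) = 0.968912, coefficient = 1
x_1 = 0.5625, f(x_1) = 0.845924, coefficient = 2
x_2 = 0.8750, f(x_2) = 0.640997, coefficient = 2
x_3 = 1.1875, f(x_3) = 0.373980, coefficient = 2
x_4 = 1.5000, f(x_4) = 0.070737, coefficient = 1

I ≈ (0.312500/2) × 4.761452 = 0.743977
Exact value: 0.750091
Error: 0.006114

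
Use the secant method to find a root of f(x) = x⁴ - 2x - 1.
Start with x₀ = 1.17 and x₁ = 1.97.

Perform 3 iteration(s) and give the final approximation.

f(x) = x⁴ - 2x - 1
x₀ = 1.17, x₁ = 1.97

Secant formula: x_{n+1} = x_n - f(x_n)(x_n - x_{n-1})/(f(x_n) - f(x_{n-1}))

Iteration 1:
  f(1.170000) = -1.466113
  f(1.970000) = 10.121385
  x_2 = 1.970000 - 10.121385×(1.970000 - 1.170000)/(10.121385 - (-1.466113))
       = 1.271220
Iteration 2:
  f(1.970000) = 10.121385
  f(1.271220) = -0.930981
  x_3 = 1.271220 - (-0.930981)×(1.271220 - 1.970000)/(-0.930981 - 10.121385)
       = 1.330081
Iteration 3:
  f(1.271220) = -0.930981
  f(1.330081) = -0.530392
  x_4 = 1.330081 - (-0.530392)×(1.330081 - 1.271220)/(-0.530392 - (-0.930981))
       = 1.408014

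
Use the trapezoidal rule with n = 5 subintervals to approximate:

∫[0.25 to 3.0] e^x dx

f(x) = e^x
a = 0.25, b = 3.0, n = 5
h = (b - a)/n = 0.550000

Trapezoidal rule: (h/2)[f(x₀) + 2f(x₁) + 2f(x₂) + ... + f(xₙ)]

x_0 = 0.2500, f(x_0) = 1.284025, coefficient = 1
x_1 = 0.8000, f(x_1) = 2.225541, coefficient = 2
x_2 = 1.3500, f(x_2) = 3.857426, coefficient = 2
x_3 = 1.9000, f(x_3) = 6.685894, coefficient = 2
x_4 = 2.4500, f(x_4) = 11.588347, coefficient = 2
x_5 = 3.0000, f(x_5) = 20.085537, coefficient = 1

I ≈ (0.550000/2) × 70.083978 = 19.273094
Exact value: 18.801512
Error: 0.471582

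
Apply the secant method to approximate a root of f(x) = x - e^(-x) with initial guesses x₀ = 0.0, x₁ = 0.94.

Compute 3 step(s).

f(x) = x - e^(-x)
x₀ = 0.0, x₁ = 0.94

Secant formula: x_{n+1} = x_n - f(x_n)(x_n - x_{n-1})/(f(x_n) - f(x_{n-1}))

Iteration 1:
  f(0.000000) = -1.000000
  f(0.940000) = 0.549372
  x_2 = 0.940000 - 0.549372×(0.940000 - 0.000000)/(0.549372 - (-1.000000))
       = 0.606697
Iteration 2:
  f(0.940000) = 0.549372
  f(0.606697) = 0.061549
  x_3 = 0.606697 - 0.061549×(0.606697 - 0.940000)/(0.061549 - 0.549372)
       = 0.564644
Iteration 3:
  f(0.606697) = 0.061549
  f(0.564644) = -0.003918
  x_4 = 0.564644 - (-0.003918)×(0.564644 - 0.606697)/(-0.003918 - 0.061549)
       = 0.567161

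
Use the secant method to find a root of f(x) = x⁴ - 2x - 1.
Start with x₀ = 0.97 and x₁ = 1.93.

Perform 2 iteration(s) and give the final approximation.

f(x) = x⁴ - 2x - 1
x₀ = 0.97, x₁ = 1.93

Secant formula: x_{n+1} = x_n - f(x_n)(x_n - x_{n-1})/(f(x_n) - f(x_{n-1}))

Iteration 1:
  f(0.970000) = -2.054707
  f(1.930000) = 9.014880
  x_2 = 1.930000 - 9.014880×(1.930000 - 0.970000)/(9.014880 - (-2.054707))
       = 1.148193
Iteration 2:
  f(1.930000) = 9.014880
  f(1.148193) = -1.558348
  x_3 = 1.148193 - (-1.558348)×(1.148193 - 1.930000)/(-1.558348 - 9.014880)
       = 1.263420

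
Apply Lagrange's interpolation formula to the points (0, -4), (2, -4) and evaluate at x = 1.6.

Lagrange interpolation formula:
P(x) = Σ yᵢ × Lᵢ(x)
where Lᵢ(x) = Π_{j≠i} (x - xⱼ)/(xᵢ - xⱼ)

L_0(1.6) = (1.6 - 2)/(0 - 2) = 0.200000
L_1(1.6) = (1.6 - 0)/(2 - 0) = 0.800000

P(1.6) = (-4)×L_0(1.6) + (-4)×L_1(1.6)
P(1.6) = -4.000000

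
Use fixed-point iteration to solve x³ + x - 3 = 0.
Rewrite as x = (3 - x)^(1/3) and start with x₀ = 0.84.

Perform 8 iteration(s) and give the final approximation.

Equation: x³ + x - 3 = 0
Fixed-point form: x = (3 - x)^(1/3)
x₀ = 0.84

x_1 = g(0.840000) = 1.292661
x_2 = g(1.292661) = 1.195198
x_3 = g(1.195198) = 1.217521
x_4 = g(1.217521) = 1.212481
x_5 = g(1.212481) = 1.213622
x_6 = g(1.213622) = 1.213364
x_7 = g(1.213364) = 1.213422
x_8 = g(1.213422) = 1.213409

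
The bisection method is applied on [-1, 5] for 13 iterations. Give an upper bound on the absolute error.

Bisection error bound: |error| ≤ (b-a)/2^n
|error| ≤ (5 - (-1))/2^13 = 6/2^13
|error| ≤ 0.0007324219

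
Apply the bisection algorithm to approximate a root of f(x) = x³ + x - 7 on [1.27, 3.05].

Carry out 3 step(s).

f(x) = x³ + x - 7
Initial interval: [1.27, 3.05]

Iteration 1:
  c_1 = (1.270000 + 3.050000)/2 = 2.160000
  f(c_1) = f(2.160000) = 5.237696
  f(a) × f(c) < 0, new interval: [1.270000, 2.160000]
Iteration 2:
  c_2 = (1.270000 + 2.160000)/2 = 1.715000
  f(c_2) = f(1.715000) = -0.240799
  f(a) × f(c) ≥ 0, new interval: [1.715000, 2.160000]
Iteration 3:
  c_3 = (1.715000 + 2.160000)/2 = 1.937500
  f(c_3) = f(1.937500) = 2.210693
  f(a) × f(c) < 0, new interval: [1.715000, 1.937500]

After 3 iteration(s), the approximation is c_3 = 1.937500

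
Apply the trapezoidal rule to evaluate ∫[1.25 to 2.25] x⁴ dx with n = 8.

f(x) = x⁴
a = 1.25, b = 2.25, n = 8
h = (b - a)/n = 0.125000

Trapezoidal rule: (h/2)[f(x₀) + 2f(x₁) + 2f(x₂) + ... + f(xₙ)]

x_0 = 1.2500, f(x_0) = 2.441406, coefficient = 1
x_1 = 1.3750, f(x_1) = 3.574463, coefficient = 2
x_2 = 1.5000, f(x_2) = 5.062500, coefficient = 2
x_3 = 1.6250, f(x_3) = 6.972900, coefficient = 2
x_4 = 1.7500, f(x_4) = 9.378906, coefficient = 2
x_5 = 1.8750, f(x_5) = 12.359619, coefficient = 2
x_6 = 2.0000, f(x_6) = 16.000000, coefficient = 2
x_7 = 2.1250, f(x_7) = 20.390869, coefficient = 2
x_8 = 2.2500, f(x_8) = 25.628906, coefficient = 1

I ≈ (0.125000/2) × 175.548828 = 10.971802
Exact value: 10.922656
Error: 0.049146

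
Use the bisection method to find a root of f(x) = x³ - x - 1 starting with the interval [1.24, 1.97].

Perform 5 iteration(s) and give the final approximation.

f(x) = x³ - x - 1
Initial interval: [1.24, 1.97]

Iteration 1:
  c_1 = (1.240000 + 1.970000)/2 = 1.605000
  f(c_1) = f(1.605000) = 1.529520
  f(a) × f(c) < 0, new interval: [1.240000, 1.605000]
Iteration 2:
  c_2 = (1.240000 + 1.605000)/2 = 1.422500
  f(c_2) = f(1.422500) = 0.455938
  f(a) × f(c) < 0, new interval: [1.240000, 1.422500]
Iteration 3:
  c_3 = (1.240000 + 1.422500)/2 = 1.331250
  f(c_3) = f(1.331250) = 0.028027
  f(a) × f(c) < 0, new interval: [1.240000, 1.331250]
Iteration 4:
  c_4 = (1.240000 + 1.331250)/2 = 1.285625
  f(c_4) = f(1.285625) = -0.160703
  f(a) × f(c) ≥ 0, new interval: [1.285625, 1.331250]
Iteration 5:
  c_5 = (1.285625 + 1.331250)/2 = 1.308437
  f(c_5) = f(1.308437) = -0.068381
  f(a) × f(c) ≥ 0, new interval: [1.308437, 1.331250]

After 5 iteration(s), the approximation is c_5 = 1.308437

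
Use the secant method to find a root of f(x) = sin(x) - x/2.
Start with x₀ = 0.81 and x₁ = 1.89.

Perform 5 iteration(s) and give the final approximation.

f(x) = sin(x) - x/2
x₀ = 0.81, x₁ = 1.89

Secant formula: x_{n+1} = x_n - f(x_n)(x_n - x_{n-1})/(f(x_n) - f(x_{n-1}))

Iteration 1:
  f(0.810000) = 0.319287
  f(1.890000) = 0.004486
  x_2 = 1.890000 - 0.004486×(1.890000 - 0.810000)/(0.004486 - 0.319287)
       = 1.905389
Iteration 2:
  f(1.890000) = 0.004486
  f(1.905389) = -0.008150
  x_3 = 1.905389 - (-0.008150)×(1.905389 - 1.890000)/(-0.008150 - 0.004486)
       = 1.895463
Iteration 3:
  f(1.905389) = -0.008150
  f(1.895463) = 0.000026
  x_4 = 1.895463 - 0.000026×(1.895463 - 1.905389)/(0.000026 - (-0.008150))
       = 1.895494
Iteration 4:
  f(1.895463) = 0.000026
  f(1.895494) = 0.000000
  x_5 = 1.895494 - 0.000000×(1.895494 - 1.895463)/(0.000000 - 0.000026)
       = 1.895494
Iteration 5:
  f(1.895494) = 0.000000
  f(1.895494) = 0.000000
  x_6 = 1.895494 - 0.000000×(1.895494 - 1.895494)/(0.000000 - 0.000000)
       = 1.895494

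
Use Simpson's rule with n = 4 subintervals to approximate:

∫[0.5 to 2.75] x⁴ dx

f(x) = x⁴
a = 0.5, b = 2.75, n = 4
h = (b - a)/n = 0.562500

Simpson's rule: (h/3)[f(x₀) + 4f(x₁) + 2f(x₂) + ... + f(xₙ)]

x_0 = 0.5000, f(x_0) = 0.062500, coefficient = 1
x_1 = 1.0625, f(x_1) = 1.274429, coefficient = 4
x_2 = 1.6250, f(x_2) = 6.972900, coefficient = 2
x_3 = 2.1875, f(x_3) = 22.897720, coefficient = 4
x_4 = 2.7500, f(x_4) = 57.191406, coefficient = 1

I ≈ (0.562500/3) × 167.888306 = 31.479057
Exact value: 31.449023
Error: 0.030034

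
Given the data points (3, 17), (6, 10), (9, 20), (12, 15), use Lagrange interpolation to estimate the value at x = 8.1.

Lagrange interpolation formula:
P(x) = Σ yᵢ × Lᵢ(x)
where Lᵢ(x) = Π_{j≠i} (x - xⱼ)/(xᵢ - xⱼ)

L_0(8.1) = (8.1 - 6)/(3 - 6) × (8.1 - 9)/(3 - 9) × (8.1 - 12)/(3 - 12) = -0.045500
L_1(8.1) = (8.1 - 3)/(6 - 3) × (8.1 - 9)/(6 - 9) × (8.1 - 12)/(6 - 12) = 0.331500
L_2(8.1) = (8.1 - 3)/(9 - 3) × (8.1 - 6)/(9 - 6) × (8.1 - 12)/(9 - 12) = 0.773500
L_3(8.1) = (8.1 - 3)/(12 - 3) × (8.1 - 6)/(12 - 6) × (8.1 - 9)/(12 - 9) = -0.059500

P(8.1) = 17×L_0(8.1) + 10×L_1(8.1) + 20×L_2(8.1) + 15×L_3(8.1)
P(8.1) = 17.119000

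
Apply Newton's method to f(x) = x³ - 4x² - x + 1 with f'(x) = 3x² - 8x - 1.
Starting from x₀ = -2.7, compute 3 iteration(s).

f(x) = x³ - 4x² - x + 1
f'(x) = 3x² - 8x - 1
x₀ = -2.7

Newton-Raphson formula: x_{n+1} = x_n - f(x_n)/f'(x_n)

Iteration 1:
  f(-2.700000) = -45.143000
  f'(-2.700000) = 42.470000
  x_1 = -2.700000 - (-45.143000)/42.470000 = -1.637061
Iteration 2:
  f(-1.637061) = -12.470095
  f'(-1.637061) = 20.136402
  x_2 = -1.637061 - (-12.470095)/20.136402 = -1.017780
Iteration 3:
  f(-1.017780) = -3.180021
  f'(-1.017780) = 10.249872
  x_3 = -1.017780 - (-3.180021)/10.249872 = -0.707530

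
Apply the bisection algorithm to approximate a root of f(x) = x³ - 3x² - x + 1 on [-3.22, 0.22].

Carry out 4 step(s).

f(x) = x³ - 3x² - x + 1
Initial interval: [-3.22, 0.22]

Iteration 1:
  c_1 = (-3.220000 + 0.220000)/2 = -1.500000
  f(c_1) = f(-1.500000) = -7.625000
  f(a) × f(c) ≥ 0, new interval: [-1.500000, 0.220000]
Iteration 2:
  c_2 = (-1.500000 + 0.220000)/2 = -0.640000
  f(c_2) = f(-0.640000) = 0.149056
  f(a) × f(c) < 0, new interval: [-1.500000, -0.640000]
Iteration 3:
  c_3 = (-1.500000 + (-0.640000))/2 = -1.070000
  f(c_3) = f(-1.070000) = -2.589743
  f(a) × f(c) ≥ 0, new interval: [-1.070000, -0.640000]
Iteration 4:
  c_4 = (-1.070000 + (-0.640000))/2 = -0.855000
  f(c_4) = f(-0.855000) = -0.963101
  f(a) × f(c) ≥ 0, new interval: [-0.855000, -0.640000]

After 4 iteration(s), the approximation is c_4 = -0.855000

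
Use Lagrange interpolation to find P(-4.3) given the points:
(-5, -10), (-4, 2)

Lagrange interpolation formula:
P(x) = Σ yᵢ × Lᵢ(x)
where Lᵢ(x) = Π_{j≠i} (x - xⱼ)/(xᵢ - xⱼ)

L_0(-4.3) = (-4.3 - (-4))/(-5 - (-4)) = 0.300000
L_1(-4.3) = (-4.3 - (-5))/(-4 - (-5)) = 0.700000

P(-4.3) = (-10)×L_0(-4.3) + 2×L_1(-4.3)
P(-4.3) = -1.600000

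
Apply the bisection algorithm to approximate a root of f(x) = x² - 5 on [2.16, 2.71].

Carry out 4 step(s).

f(x) = x² - 5
Initial interval: [2.16, 2.71]

Iteration 1:
  c_1 = (2.160000 + 2.710000)/2 = 2.435000
  f(c_1) = f(2.435000) = 0.929225
  f(a) × f(c) < 0, new interval: [2.160000, 2.435000]
Iteration 2:
  c_2 = (2.160000 + 2.435000)/2 = 2.297500
  f(c_2) = f(2.297500) = 0.278506
  f(a) × f(c) < 0, new interval: [2.160000, 2.297500]
Iteration 3:
  c_3 = (2.160000 + 2.297500)/2 = 2.228750
  f(c_3) = f(2.228750) = -0.032673
  f(a) × f(c) ≥ 0, new interval: [2.228750, 2.297500]
Iteration 4:
  c_4 = (2.228750 + 2.297500)/2 = 2.263125
  f(c_4) = f(2.263125) = 0.121735
  f(a) × f(c) < 0, new interval: [2.228750, 2.263125]

After 4 iteration(s), the approximation is c_4 = 2.263125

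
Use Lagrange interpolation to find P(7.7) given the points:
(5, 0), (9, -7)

Lagrange interpolation formula:
P(x) = Σ yᵢ × Lᵢ(x)
where Lᵢ(x) = Π_{j≠i} (x - xⱼ)/(xᵢ - xⱼ)

L_0(7.7) = (7.7 - 9)/(5 - 9) = 0.325000
L_1(7.7) = (7.7 - 5)/(9 - 5) = 0.675000

P(7.7) = 0×L_0(7.7) + (-7)×L_1(7.7)
P(7.7) = -4.725000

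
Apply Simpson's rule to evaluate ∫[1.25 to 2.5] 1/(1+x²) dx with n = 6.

f(x) = 1/(1+x²)
a = 1.25, b = 2.5, n = 6
h = (b - a)/n = 0.208333

Simpson's rule: (h/3)[f(x₀) + 4f(x₁) + 2f(x₂) + ... + f(xₙ)]

x_0 = 1.2500, f(x_0) = 0.390244, coefficient = 1
x_1 = 1.4583, f(x_1) = 0.319822, coefficient = 4
x_2 = 1.6667, f(x_2) = 0.264706, coefficient = 2
x_3 = 1.8750, f(x_3) = 0.221453, coefficient = 4
x_4 = 2.0833, f(x_4) = 0.187256, coefficient = 2
x_5 = 2.2917, f(x_5) = 0.159956, coefficient = 4
x_6 = 2.5000, f(x_6) = 0.137931, coefficient = 1

I ≈ (0.208333/3) × 4.237024 = 0.294238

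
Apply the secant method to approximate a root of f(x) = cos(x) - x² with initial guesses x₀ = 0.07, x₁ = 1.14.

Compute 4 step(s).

f(x) = cos(x) - x²
x₀ = 0.07, x₁ = 1.14

Secant formula: x_{n+1} = x_n - f(x_n)(x_n - x_{n-1})/(f(x_n) - f(x_{n-1}))

Iteration 1:
  f(0.070000) = 0.992651
  f(1.140000) = -0.882005
  x_2 = 1.140000 - (-0.882005)×(1.140000 - 0.070000)/(-0.882005 - 0.992651)
       = 0.636577
Iteration 2:
  f(1.140000) = -0.882005
  f(0.636577) = 0.398906
  x_3 = 0.636577 - 0.398906×(0.636577 - 1.140000)/(0.398906 - (-0.882005))
       = 0.793354
Iteration 3:
  f(0.636577) = 0.398906
  f(0.793354) = 0.072047
  x_4 = 0.793354 - 0.072047×(0.793354 - 0.636577)/(0.072047 - 0.398906)
       = 0.827912
Iteration 4:
  f(0.793354) = 0.072047
  f(0.827912) = -0.009023
  x_5 = 0.827912 - (-0.009023)×(0.827912 - 0.793354)/(-0.009023 - 0.072047)
       = 0.824066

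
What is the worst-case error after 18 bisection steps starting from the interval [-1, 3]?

Bisection error bound: |error| ≤ (b-a)/2^n
|error| ≤ (3 - (-1))/2^18 = 4/2^18
|error| ≤ 0.0000152588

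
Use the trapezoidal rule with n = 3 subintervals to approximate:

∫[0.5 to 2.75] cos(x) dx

f(x) = cos(x)
a = 0.5, b = 2.75, n = 3
h = (b - a)/n = 0.750000

Trapezoidal rule: (h/2)[f(x₀) + 2f(x₁) + 2f(x₂) + ... + f(xₙ)]

x_0 = 0.5000, f(x_0) = 0.877583, coefficient = 1
x_1 = 1.2500, f(x_1) = 0.315322, coefficient = 2
x_2 = 2.0000, f(x_2) = -0.416147, coefficient = 2
x_3 = 2.7500, f(x_3) = -0.924302, coefficient = 1

I ≈ (0.750000/2) × -0.248369 = -0.093138
Exact value: -0.097765
Error: 0.004626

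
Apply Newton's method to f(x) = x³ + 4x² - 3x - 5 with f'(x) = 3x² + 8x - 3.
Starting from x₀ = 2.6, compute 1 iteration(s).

f(x) = x³ + 4x² - 3x - 5
f'(x) = 3x² + 8x - 3
x₀ = 2.6

Newton-Raphson formula: x_{n+1} = x_n - f(x_n)/f'(x_n)

Iteration 1:
  f(2.600000) = 31.816000
  f'(2.600000) = 38.080000
  x_1 = 2.600000 - 31.816000/38.080000 = 1.764496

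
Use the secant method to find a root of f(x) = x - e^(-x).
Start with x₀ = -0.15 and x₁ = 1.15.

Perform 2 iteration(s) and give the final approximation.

f(x) = x - e^(-x)
x₀ = -0.15, x₁ = 1.15

Secant formula: x_{n+1} = x_n - f(x_n)(x_n - x_{n-1})/(f(x_n) - f(x_{n-1}))

Iteration 1:
  f(-0.150000) = -1.311834
  f(1.150000) = 0.833363
  x_2 = 1.150000 - 0.833363×(1.150000 - (-0.150000))/(0.833363 - (-1.311834))
       = 0.644978
Iteration 2:
  f(1.150000) = 0.833363
  f(0.644978) = 0.120304
  x_3 = 0.644978 - 0.120304×(0.644978 - 1.150000)/(0.120304 - 0.833363)
       = 0.559773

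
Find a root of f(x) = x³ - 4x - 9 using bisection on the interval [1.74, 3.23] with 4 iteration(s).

f(x) = x³ - 4x - 9
Initial interval: [1.74, 3.23]

Iteration 1:
  c_1 = (1.740000 + 3.230000)/2 = 2.485000
  f(c_1) = f(2.485000) = -3.594566
  f(a) × f(c) ≥ 0, new interval: [2.485000, 3.230000]
Iteration 2:
  c_2 = (2.485000 + 3.230000)/2 = 2.857500
  f(c_2) = f(2.857500) = 2.902363
  f(a) × f(c) < 0, new interval: [2.485000, 2.857500]
Iteration 3:
  c_3 = (2.485000 + 2.857500)/2 = 2.671250
  f(c_3) = f(2.671250) = -0.624091
  f(a) × f(c) ≥ 0, new interval: [2.671250, 2.857500]
Iteration 4:
  c_4 = (2.671250 + 2.857500)/2 = 2.764375
  f(c_4) = f(2.764375) = 1.067216
  f(a) × f(c) < 0, new interval: [2.671250, 2.764375]

After 4 iteration(s), the approximation is c_4 = 2.764375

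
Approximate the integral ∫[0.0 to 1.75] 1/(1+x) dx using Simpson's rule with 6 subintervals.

f(x) = 1/(1+x)
a = 0.0, b = 1.75, n = 6
h = (b - a)/n = 0.291667

Simpson's rule: (h/3)[f(x₀) + 4f(x₁) + 2f(x₂) + ... + f(xₙ)]

x_0 = 0.0000, f(x_0) = 1.000000, coefficient = 1
x_1 = 0.2917, f(x_1) = 0.774194, coefficient = 4
x_2 = 0.5833, f(x_2) = 0.631579, coefficient = 2
x_3 = 0.8750, f(x_3) = 0.533333, coefficient = 4
x_4 = 1.1667, f(x_4) = 0.461538, coefficient = 2
x_5 = 1.4583, f(x_5) = 0.406780, coefficient = 4
x_6 = 1.7500, f(x_6) = 0.363636, coefficient = 1

I ≈ (0.291667/3) × 10.407097 = 1.011801
Exact value: 1.011601
Error: 0.000200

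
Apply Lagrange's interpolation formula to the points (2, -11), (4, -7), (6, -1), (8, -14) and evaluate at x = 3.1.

Lagrange interpolation formula:
P(x) = Σ yᵢ × Lᵢ(x)
where Lᵢ(x) = Π_{j≠i} (x - xⱼ)/(xᵢ - xⱼ)

L_0(3.1) = (3.1 - 4)/(2 - 4) × (3.1 - 6)/(2 - 6) × (3.1 - 8)/(2 - 8) = 0.266437
L_1(3.1) = (3.1 - 2)/(4 - 2) × (3.1 - 6)/(4 - 6) × (3.1 - 8)/(4 - 8) = 0.976938
L_2(3.1) = (3.1 - 2)/(6 - 2) × (3.1 - 4)/(6 - 4) × (3.1 - 8)/(6 - 8) = -0.303187
L_3(3.1) = (3.1 - 2)/(8 - 2) × (3.1 - 4)/(8 - 4) × (3.1 - 6)/(8 - 6) = 0.059812

P(3.1) = (-11)×L_0(3.1) + (-7)×L_1(3.1) + (-1)×L_2(3.1) + (-14)×L_3(3.1)
P(3.1) = -10.303562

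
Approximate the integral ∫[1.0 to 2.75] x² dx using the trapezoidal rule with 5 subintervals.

f(x) = x²
a = 1.0, b = 2.75, n = 5
h = (b - a)/n = 0.350000

Trapezoidal rule: (h/2)[f(x₀) + 2f(x₁) + 2f(x₂) + ... + f(xₙ)]

x_0 = 1.0000, f(x_0) = 1.000000, coefficient = 1
x_1 = 1.3500, f(x_1) = 1.822500, coefficient = 2
x_2 = 1.7000, f(x_2) = 2.890000, coefficient = 2
x_3 = 2.0500, f(x_3) = 4.202500, coefficient = 2
x_4 = 2.4000, f(x_4) = 5.760000, coefficient = 2
x_5 = 2.7500, f(x_5) = 7.562500, coefficient = 1

I ≈ (0.350000/2) × 37.912500 = 6.634687
Exact value: 6.598958
Error: 0.035729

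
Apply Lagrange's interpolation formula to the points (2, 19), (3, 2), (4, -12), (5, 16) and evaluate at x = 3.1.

Lagrange interpolation formula:
P(x) = Σ yᵢ × Lᵢ(x)
where Lᵢ(x) = Π_{j≠i} (x - xⱼ)/(xᵢ - xⱼ)

L_0(3.1) = (3.1 - 3)/(2 - 3) × (3.1 - 4)/(2 - 4) × (3.1 - 5)/(2 - 5) = -0.028500
L_1(3.1) = (3.1 - 2)/(3 - 2) × (3.1 - 4)/(3 - 4) × (3.1 - 5)/(3 - 5) = 0.940500
L_2(3.1) = (3.1 - 2)/(4 - 2) × (3.1 - 3)/(4 - 3) × (3.1 - 5)/(4 - 5) = 0.104500
L_3(3.1) = (3.1 - 2)/(5 - 2) × (3.1 - 3)/(5 - 3) × (3.1 - 4)/(5 - 4) = -0.016500

P(3.1) = 19×L_0(3.1) + 2×L_1(3.1) + (-12)×L_2(3.1) + 16×L_3(3.1)
P(3.1) = -0.178500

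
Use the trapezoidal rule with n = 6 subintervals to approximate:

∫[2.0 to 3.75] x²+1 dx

f(x) = x²+1
a = 2.0, b = 3.75, n = 6
h = (b - a)/n = 0.291667

Trapezoidal rule: (h/2)[f(x₀) + 2f(x₁) + 2f(x₂) + ... + f(xₙ)]

x_0 = 2.0000, f(x_0) = 5.000000, coefficient = 1
x_1 = 2.2917, f(x_1) = 6.251736, coefficient = 2
x_2 = 2.5833, f(x_2) = 7.673611, coefficient = 2
x_3 = 2.8750, f(x_3) = 9.265625, coefficient = 2
x_4 = 3.1667, f(x_4) = 11.027778, coefficient = 2
x_5 = 3.4583, f(x_5) = 12.960069, coefficient = 2
x_6 = 3.7500, f(x_6) = 15.062500, coefficient = 1

I ≈ (0.291667/2) × 114.420139 = 16.686270
Exact value: 16.661458
Error: 0.024812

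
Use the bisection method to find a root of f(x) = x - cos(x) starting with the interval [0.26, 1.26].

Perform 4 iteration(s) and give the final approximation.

f(x) = x - cos(x)
Initial interval: [0.26, 1.26]

Iteration 1:
  c_1 = (0.260000 + 1.260000)/2 = 0.760000
  f(c_1) = f(0.760000) = 0.035164
  f(a) × f(c) < 0, new interval: [0.260000, 0.760000]
Iteration 2:
  c_2 = (0.260000 + 0.760000)/2 = 0.510000
  f(c_2) = f(0.510000) = -0.362745
  f(a) × f(c) ≥ 0, new interval: [0.510000, 0.760000]
Iteration 3:
  c_3 = (0.510000 + 0.760000)/2 = 0.635000
  f(c_3) = f(0.635000) = -0.170072
  f(a) × f(c) ≥ 0, new interval: [0.635000, 0.760000]
Iteration 4:
  c_4 = (0.635000 + 0.760000)/2 = 0.697500
  f(c_4) = f(0.697500) = -0.068950
  f(a) × f(c) ≥ 0, new interval: [0.697500, 0.760000]

After 4 iteration(s), the approximation is c_4 = 0.697500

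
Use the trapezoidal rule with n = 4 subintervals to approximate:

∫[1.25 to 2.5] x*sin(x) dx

f(x) = x*sin(x)
a = 1.25, b = 2.5, n = 4
h = (b - a)/n = 0.312500

Trapezoidal rule: (h/2)[f(x₀) + 2f(x₁) + 2f(x₂) + ... + f(xₙ)]

x_0 = 1.2500, f(x_0) = 1.186231, coefficient = 1
x_1 = 1.5625, f(x_1) = 1.562446, coefficient = 2
x_2 = 1.8750, f(x_2) = 1.788911, coefficient = 2
x_3 = 2.1875, f(x_3) = 1.784539, coefficient = 2
x_4 = 2.5000, f(x_4) = 1.496180, coefficient = 1

I ≈ (0.312500/2) × 12.954204 = 2.024094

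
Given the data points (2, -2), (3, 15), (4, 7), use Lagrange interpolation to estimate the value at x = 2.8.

Lagrange interpolation formula:
P(x) = Σ yᵢ × Lᵢ(x)
where Lᵢ(x) = Π_{j≠i} (x - xⱼ)/(xᵢ - xⱼ)

L_0(2.8) = (2.8 - 3)/(2 - 3) × (2.8 - 4)/(2 - 4) = 0.120000
L_1(2.8) = (2.8 - 2)/(3 - 2) × (2.8 - 4)/(3 - 4) = 0.960000
L_2(2.8) = (2.8 - 2)/(4 - 2) × (2.8 - 3)/(4 - 3) = -0.080000

P(2.8) = (-2)×L_0(2.8) + 15×L_1(2.8) + 7×L_2(2.8)
P(2.8) = 13.600000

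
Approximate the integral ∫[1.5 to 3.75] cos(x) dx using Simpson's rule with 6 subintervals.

f(x) = cos(x)
a = 1.5, b = 3.75, n = 6
h = (b - a)/n = 0.375000

Simpson's rule: (h/3)[f(x₀) + 4f(x₁) + 2f(x₂) + ... + f(xₙ)]

x_0 = 1.5000, f(x_0) = 0.070737, coefficient = 1
x_1 = 1.8750, f(x_1) = -0.299534, coefficient = 4
x_2 = 2.2500, f(x_2) = -0.628174, coefficient = 2
x_3 = 2.6250, f(x_3) = -0.869507, coefficient = 4
x_4 = 3.0000, f(x_4) = -0.989992, coefficient = 2
x_5 = 3.3750, f(x_5) = -0.972884, coefficient = 4
x_6 = 3.7500, f(x_6) = -0.820559, coefficient = 1

I ≈ (0.375000/3) × -12.553853 = -1.569232
Exact value: -1.569056
Error: 0.000175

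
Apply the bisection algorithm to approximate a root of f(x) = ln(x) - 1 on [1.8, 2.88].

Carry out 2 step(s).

f(x) = ln(x) - 1
Initial interval: [1.8, 2.88]

Iteration 1:
  c_1 = (1.800000 + 2.880000)/2 = 2.340000
  f(c_1) = f(2.340000) = -0.149849
  f(a) × f(c) ≥ 0, new interval: [2.340000, 2.880000]
Iteration 2:
  c_2 = (2.340000 + 2.880000)/2 = 2.610000
  f(c_2) = f(2.610000) = -0.040650
  f(a) × f(c) ≥ 0, new interval: [2.610000, 2.880000]

After 2 iteration(s), the approximation is c_2 = 2.610000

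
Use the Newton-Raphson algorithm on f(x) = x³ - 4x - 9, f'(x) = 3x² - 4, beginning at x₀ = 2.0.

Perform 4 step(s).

f(x) = x³ - 4x - 9
f'(x) = 3x² - 4
x₀ = 2.0

Newton-Raphson formula: x_{n+1} = x_n - f(x_n)/f'(x_n)

Iteration 1:
  f(2.000000) = -9.000000
  f'(2.000000) = 8.000000
  x_1 = 2.000000 - (-9.000000)/8.000000 = 3.125000
Iteration 2:
  f(3.125000) = 9.017578
  f'(3.125000) = 25.296875
  x_2 = 3.125000 - 9.017578/25.296875 = 2.768530
Iteration 3:
  f(2.768530) = 1.145993
  f'(2.768530) = 18.994274
  x_3 = 2.768530 - 1.145993/18.994274 = 2.708196
Iteration 4:
  f(2.708196) = 0.030014
  f'(2.708196) = 18.002983
  x_4 = 2.708196 - 0.030014/18.002983 = 2.706529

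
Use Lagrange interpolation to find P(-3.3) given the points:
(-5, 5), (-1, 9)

Lagrange interpolation formula:
P(x) = Σ yᵢ × Lᵢ(x)
where Lᵢ(x) = Π_{j≠i} (x - xⱼ)/(xᵢ - xⱼ)

L_0(-3.3) = (-3.3 - (-1))/(-5 - (-1)) = 0.575000
L_1(-3.3) = (-3.3 - (-5))/(-1 - (-5)) = 0.425000

P(-3.3) = 5×L_0(-3.3) + 9×L_1(-3.3)
P(-3.3) = 6.700000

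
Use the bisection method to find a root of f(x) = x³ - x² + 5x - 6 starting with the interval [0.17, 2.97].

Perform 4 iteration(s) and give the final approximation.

f(x) = x³ - x² + 5x - 6
Initial interval: [0.17, 2.97]

Iteration 1:
  c_1 = (0.170000 + 2.970000)/2 = 1.570000
  f(c_1) = f(1.570000) = 3.254993
  f(a) × f(c) < 0, new interval: [0.170000, 1.570000]
Iteration 2:
  c_2 = (0.170000 + 1.570000)/2 = 0.870000
  f(c_2) = f(0.870000) = -1.748397
  f(a) × f(c) ≥ 0, new interval: [0.870000, 1.570000]
Iteration 3:
  c_3 = (0.870000 + 1.570000)/2 = 1.220000
  f(c_3) = f(1.220000) = 0.427448
  f(a) × f(c) < 0, new interval: [0.870000, 1.220000]
Iteration 4:
  c_4 = (0.870000 + 1.220000)/2 = 1.045000
  f(c_4) = f(1.045000) = -0.725859
  f(a) × f(c) ≥ 0, new interval: [1.045000, 1.220000]

After 4 iteration(s), the approximation is c_4 = 1.045000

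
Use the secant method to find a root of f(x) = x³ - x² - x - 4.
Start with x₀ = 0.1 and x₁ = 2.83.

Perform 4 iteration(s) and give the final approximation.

f(x) = x³ - x² - x - 4
x₀ = 0.1, x₁ = 2.83

Secant formula: x_{n+1} = x_n - f(x_n)(x_n - x_{n-1})/(f(x_n) - f(x_{n-1}))

Iteration 1:
  f(0.100000) = -4.109000
  f(2.830000) = 7.826287
  x_2 = 2.830000 - 7.826287×(2.830000 - 0.100000)/(7.826287 - (-4.109000))
       = 1.039866
Iteration 2:
  f(2.830000) = 7.826287
  f(1.039866) = -4.996758
  x_3 = 1.039866 - (-4.996758)×(1.039866 - 2.830000)/(-4.996758 - 7.826287)
       = 1.737428
Iteration 3:
  f(1.039866) = -4.996758
  f(1.737428) = -3.511387
  x_4 = 1.737428 - (-3.511387)×(1.737428 - 1.039866)/(-3.511387 - (-4.996758))
       = 3.386451
Iteration 4:
  f(1.737428) = -3.511387
  f(3.386451) = 19.981477
  x_5 = 3.386451 - 19.981477×(3.386451 - 1.737428)/(19.981477 - (-3.511387))
       = 1.983901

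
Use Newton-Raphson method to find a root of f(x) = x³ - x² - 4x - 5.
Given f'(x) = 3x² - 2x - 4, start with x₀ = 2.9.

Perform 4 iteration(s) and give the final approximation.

f(x) = x³ - x² - 4x - 5
f'(x) = 3x² - 2x - 4
x₀ = 2.9

Newton-Raphson formula: x_{n+1} = x_n - f(x_n)/f'(x_n)

Iteration 1:
  f(2.900000) = -0.621000
  f'(2.900000) = 15.430000
  x_1 = 2.900000 - (-0.621000)/15.430000 = 2.940246
Iteration 2:
  f(2.940246) = 0.012537
  f'(2.940246) = 16.054652
  x_2 = 2.940246 - 0.012537/16.054652 = 2.939465
Iteration 3:
  f(2.939465) = 0.000005
  f'(2.939465) = 16.042439
  x_3 = 2.939465 - 0.000005/16.042439 = 2.939465
Iteration 4:
  f(2.939465) = 0.000000
  f'(2.939465) = 16.042434
  x_4 = 2.939465 - 0.000000/16.042434 = 2.939465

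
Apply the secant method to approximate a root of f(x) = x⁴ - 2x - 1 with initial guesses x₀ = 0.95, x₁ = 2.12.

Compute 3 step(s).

f(x) = x⁴ - 2x - 1
x₀ = 0.95, x₁ = 2.12

Secant formula: x_{n+1} = x_n - f(x_n)(x_n - x_{n-1})/(f(x_n) - f(x_{n-1}))

Iteration 1:
  f(0.950000) = -2.085494
  f(2.120000) = 14.959631
  x_2 = 2.120000 - 14.959631×(2.120000 - 0.950000)/(14.959631 - (-2.085494))
       = 1.093151
Iteration 2:
  f(2.120000) = 14.959631
  f(1.093151) = -1.758327
  x_3 = 1.093151 - (-1.758327)×(1.093151 - 2.120000)/(-1.758327 - 14.959631)
       = 1.201151
Iteration 3:
  f(1.093151) = -1.758327
  f(1.201151) = -1.320736
  x_4 = 1.201151 - (-1.320736)×(1.201151 - 1.093151)/(-1.320736 - (-1.758327))
       = 1.527115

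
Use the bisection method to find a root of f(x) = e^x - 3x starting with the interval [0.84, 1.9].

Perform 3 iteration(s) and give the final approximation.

f(x) = e^x - 3x
Initial interval: [0.84, 1.9]

Iteration 1:
  c_1 = (0.840000 + 1.900000)/2 = 1.370000
  f(c_1) = f(1.370000) = -0.174649
  f(a) × f(c) ≥ 0, new interval: [1.370000, 1.900000]
Iteration 2:
  c_2 = (1.370000 + 1.900000)/2 = 1.635000
  f(c_2) = f(1.635000) = 0.224458
  f(a) × f(c) < 0, new interval: [1.370000, 1.635000]
Iteration 3:
  c_3 = (1.370000 + 1.635000)/2 = 1.502500
  f(c_3) = f(1.502500) = -0.014593
  f(a) × f(c) ≥ 0, new interval: [1.502500, 1.635000]

After 3 iteration(s), the approximation is c_3 = 1.502500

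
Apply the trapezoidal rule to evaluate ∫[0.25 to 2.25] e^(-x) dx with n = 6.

f(x) = e^(-x)
a = 0.25, b = 2.25, n = 6
h = (b - a)/n = 0.333333

Trapezoidal rule: (h/2)[f(x₀) + 2f(x₁) + 2f(x₂) + ... + f(xₙ)]

x_0 = 0.2500, f(x_0) = 0.778801, coefficient = 1
x_1 = 0.5833, f(x_1) = 0.558035, coefficient = 2
x_2 = 0.9167, f(x_2) = 0.399850, coefficient = 2
x_3 = 1.2500, f(x_3) = 0.286505, coefficient = 2
x_4 = 1.5833, f(x_4) = 0.205290, coefficient = 2
x_5 = 1.9167, f(x_5) = 0.147096, coefficient = 2
x_6 = 2.2500, f(x_6) = 0.105399, coefficient = 1

I ≈ (0.333333/2) × 4.077751 = 0.679625
Exact value: 0.673402
Error: 0.006224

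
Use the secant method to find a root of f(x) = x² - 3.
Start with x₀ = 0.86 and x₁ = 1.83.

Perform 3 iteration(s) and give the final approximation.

f(x) = x² - 3
x₀ = 0.86, x₁ = 1.83

Secant formula: x_{n+1} = x_n - f(x_n)(x_n - x_{n-1})/(f(x_n) - f(x_{n-1}))

Iteration 1:
  f(0.860000) = -2.260400
  f(1.830000) = 0.348900
  x_2 = 1.830000 - 0.348900×(1.830000 - 0.860000)/(0.348900 - (-2.260400))
       = 1.700297
Iteration 2:
  f(1.830000) = 0.348900
  f(1.700297) = -0.108989
  x_3 = 1.700297 - (-0.108989)×(1.700297 - 1.830000)/(-0.108989 - 0.348900)
       = 1.731170
Iteration 3:
  f(1.700297) = -0.108989
  f(1.731170) = -0.003051
  x_4 = 1.731170 - (-0.003051)×(1.731170 - 1.700297)/(-0.003051 - (-0.108989))
       = 1.732059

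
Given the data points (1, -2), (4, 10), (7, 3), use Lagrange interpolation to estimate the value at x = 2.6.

Lagrange interpolation formula:
P(x) = Σ yᵢ × Lᵢ(x)
where Lᵢ(x) = Π_{j≠i} (x - xⱼ)/(xᵢ - xⱼ)

L_0(2.6) = (2.6 - 4)/(1 - 4) × (2.6 - 7)/(1 - 7) = 0.342222
L_1(2.6) = (2.6 - 1)/(4 - 1) × (2.6 - 7)/(4 - 7) = 0.782222
L_2(2.6) = (2.6 - 1)/(7 - 1) × (2.6 - 4)/(7 - 4) = -0.124444

P(2.6) = (-2)×L_0(2.6) + 10×L_1(2.6) + 3×L_2(2.6)
P(2.6) = 6.764444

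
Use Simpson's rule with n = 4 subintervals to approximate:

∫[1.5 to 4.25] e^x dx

f(x) = e^x
a = 1.5, b = 4.25, n = 4
h = (b - a)/n = 0.687500

Simpson's rule: (h/3)[f(x₀) + 4f(x₁) + 2f(x₂) + ... + f(xₙ)]

x_0 = 1.5000, f(x_0) = 4.481689, coefficient = 1
x_1 = 2.1875, f(x_1) = 8.912903, coefficient = 4
x_2 = 2.8750, f(x_2) = 17.725424, coefficient = 2
x_3 = 3.5625, f(x_3) = 35.251215, coefficient = 4
x_4 = 4.2500, f(x_4) = 70.105412, coefficient = 1

I ≈ (0.687500/3) × 286.694422 = 65.700805
Exact value: 65.623723
Error: 0.077082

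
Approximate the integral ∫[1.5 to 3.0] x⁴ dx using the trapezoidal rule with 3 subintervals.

f(x) = x⁴
a = 1.5, b = 3.0, n = 3
h = (b - a)/n = 0.500000

Trapezoidal rule: (h/2)[f(x₀) + 2f(x₁) + 2f(x₂) + ... + f(xₙ)]

x_0 = 1.5000, f(x_0) = 5.062500, coefficient = 1
x_1 = 2.0000, f(x_1) = 16.000000, coefficient = 2
x_2 = 2.5000, f(x_2) = 39.062500, coefficient = 2
x_3 = 3.0000, f(x_3) = 81.000000, coefficient = 1

I ≈ (0.500000/2) × 196.187500 = 49.046875
Exact value: 47.081250
Error: 1.965625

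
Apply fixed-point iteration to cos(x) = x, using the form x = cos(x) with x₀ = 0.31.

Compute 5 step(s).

Equation: cos(x) = x
Fixed-point form: x = cos(x)
x₀ = 0.31

x_1 = g(0.310000) = 0.952334
x_2 = g(0.952334) = 0.579783
x_3 = g(0.579783) = 0.836581
x_4 = g(0.836581) = 0.670005
x_5 = g(0.670005) = 0.783819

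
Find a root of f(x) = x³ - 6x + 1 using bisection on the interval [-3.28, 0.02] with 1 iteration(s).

f(x) = x³ - 6x + 1
Initial interval: [-3.28, 0.02]

Iteration 1:
  c_1 = (-3.280000 + 0.020000)/2 = -1.630000
  f(c_1) = f(-1.630000) = 6.449253
  f(a) × f(c) < 0, new interval: [-3.280000, -1.630000]

After 1 iteration(s), the approximation is c_1 = -1.630000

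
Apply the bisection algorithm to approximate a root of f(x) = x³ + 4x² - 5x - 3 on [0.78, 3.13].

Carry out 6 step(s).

f(x) = x³ + 4x² - 5x - 3
Initial interval: [0.78, 3.13]

Iteration 1:
  c_1 = (0.780000 + 3.130000)/2 = 1.955000
  f(c_1) = f(1.955000) = 9.985159
  f(a) × f(c) < 0, new interval: [0.780000, 1.955000]
Iteration 2:
  c_2 = (0.780000 + 1.955000)/2 = 1.367500
  f(c_2) = f(1.367500) = 0.200027
  f(a) × f(c) < 0, new interval: [0.780000, 1.367500]
Iteration 3:
  c_3 = (0.780000 + 1.367500)/2 = 1.073750
  f(c_3) = f(1.073750) = -2.519025
  f(a) × f(c) ≥ 0, new interval: [1.073750, 1.367500]
Iteration 4:
  c_4 = (1.073750 + 1.367500)/2 = 1.220625
  f(c_4) = f(1.220625) = -1.324783
  f(a) × f(c) ≥ 0, new interval: [1.220625, 1.367500]
Iteration 5:
  c_5 = (1.220625 + 1.367500)/2 = 1.294063
  f(c_5) = f(1.294063) = -0.604887
  f(a) × f(c) ≥ 0, new interval: [1.294063, 1.367500]
Iteration 6:
  c_6 = (1.294063 + 1.367500)/2 = 1.330781
  f(c_6) = f(1.330781) = -0.213206
  f(a) × f(c) ≥ 0, new interval: [1.330781, 1.367500]

After 6 iteration(s), the approximation is c_6 = 1.330781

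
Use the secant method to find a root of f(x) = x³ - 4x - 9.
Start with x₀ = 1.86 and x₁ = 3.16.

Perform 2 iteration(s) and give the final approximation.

f(x) = x³ - 4x - 9
x₀ = 1.86, x₁ = 3.16

Secant formula: x_{n+1} = x_n - f(x_n)(x_n - x_{n-1})/(f(x_n) - f(x_{n-1}))

Iteration 1:
  f(1.860000) = -10.005144
  f(3.160000) = 9.914496
  x_2 = 3.160000 - 9.914496×(3.160000 - 1.860000)/(9.914496 - (-10.005144))
       = 2.512958
Iteration 2:
  f(3.160000) = 9.914496
  f(2.512958) = -3.182609
  x_3 = 2.512958 - (-3.182609)×(2.512958 - 3.160000)/(-3.182609 - 9.914496)
       = 2.670190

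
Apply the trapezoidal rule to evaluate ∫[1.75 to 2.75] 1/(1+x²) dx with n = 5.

f(x) = 1/(1+x²)
a = 1.75, b = 2.75, n = 5
h = (b - a)/n = 0.200000

Trapezoidal rule: (h/2)[f(x₀) + 2f(x₁) + 2f(x₂) + ... + f(xₙ)]

x_0 = 1.7500, f(x_0) = 0.246154, coefficient = 1
x_1 = 1.9500, f(x_1) = 0.208225, coefficient = 2
x_2 = 2.1500, f(x_2) = 0.177857, coefficient = 2
x_3 = 2.3500, f(x_3) = 0.153315, coefficient = 2
x_4 = 2.5500, f(x_4) = 0.133289, coefficient = 2
x_5 = 2.7500, f(x_5) = 0.116788, coefficient = 1

I ≈ (0.200000/2) × 1.708314 = 0.170831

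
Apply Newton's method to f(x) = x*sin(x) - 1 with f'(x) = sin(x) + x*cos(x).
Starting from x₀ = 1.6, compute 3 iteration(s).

f(x) = x*sin(x) - 1
f'(x) = sin(x) + x*cos(x)
x₀ = 1.6

Newton-Raphson formula: x_{n+1} = x_n - f(x_n)/f'(x_n)

Iteration 1:
  f(1.600000) = 0.599318
  f'(1.600000) = 0.952854
  x_1 = 1.600000 - 0.599318/0.952854 = 0.971029
Iteration 2:
  f(0.971029) = -0.198448
  f'(0.971029) = 1.373565
  x_2 = 0.971029 - (-0.198448)/1.373565 = 1.115505
Iteration 3:
  f(1.115505) = 0.001872
  f'(1.115505) = 1.388647
  x_3 = 1.115505 - 0.001872/1.388647 = 1.114157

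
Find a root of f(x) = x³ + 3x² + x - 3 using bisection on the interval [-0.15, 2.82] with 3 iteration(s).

f(x) = x³ + 3x² + x - 3
Initial interval: [-0.15, 2.82]

Iteration 1:
  c_1 = (-0.150000 + 2.820000)/2 = 1.335000
  f(c_1) = f(1.335000) = 6.060945
  f(a) × f(c) < 0, new interval: [-0.150000, 1.335000]
Iteration 2:
  c_2 = (-0.150000 + 1.335000)/2 = 0.592500
  f(c_2) = f(0.592500) = -1.146330
  f(a) × f(c) ≥ 0, new interval: [0.592500, 1.335000]
Iteration 3:
  c_3 = (0.592500 + 1.335000)/2 = 0.963750
  f(c_3) = f(0.963750) = 1.645337
  f(a) × f(c) < 0, new interval: [0.592500, 0.963750]

After 3 iteration(s), the approximation is c_3 = 0.963750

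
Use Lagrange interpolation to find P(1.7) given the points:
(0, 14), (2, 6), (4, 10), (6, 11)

Lagrange interpolation formula:
P(x) = Σ yᵢ × Lᵢ(x)
where Lᵢ(x) = Π_{j≠i} (x - xⱼ)/(xᵢ - xⱼ)

L_0(1.7) = (1.7 - 2)/(0 - 2) × (1.7 - 4)/(0 - 4) × (1.7 - 6)/(0 - 6) = 0.061813
L_1(1.7) = (1.7 - 0)/(2 - 0) × (1.7 - 4)/(2 - 4) × (1.7 - 6)/(2 - 6) = 1.050812
L_2(1.7) = (1.7 - 0)/(4 - 0) × (1.7 - 2)/(4 - 2) × (1.7 - 6)/(4 - 6) = -0.137063
L_3(1.7) = (1.7 - 0)/(6 - 0) × (1.7 - 2)/(6 - 2) × (1.7 - 4)/(6 - 4) = 0.024438

P(1.7) = 14×L_0(1.7) + 6×L_1(1.7) + 10×L_2(1.7) + 11×L_3(1.7)
P(1.7) = 6.068437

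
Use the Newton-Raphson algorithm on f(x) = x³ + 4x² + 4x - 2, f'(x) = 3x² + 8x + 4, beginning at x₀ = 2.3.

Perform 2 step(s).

f(x) = x³ + 4x² + 4x - 2
f'(x) = 3x² + 8x + 4
x₀ = 2.3

Newton-Raphson formula: x_{n+1} = x_n - f(x_n)/f'(x_n)

Iteration 1:
  f(2.300000) = 40.527000
  f'(2.300000) = 38.270000
  x_1 = 2.300000 - 40.527000/38.270000 = 1.241024
Iteration 2:
  f(1.241024) = 11.036015
  f'(1.241024) = 18.548618
  x_2 = 1.241024 - 11.036015/18.548618 = 0.646047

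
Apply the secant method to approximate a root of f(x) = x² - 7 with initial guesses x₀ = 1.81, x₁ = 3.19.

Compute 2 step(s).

f(x) = x² - 7
x₀ = 1.81, x₁ = 3.19

Secant formula: x_{n+1} = x_n - f(x_n)(x_n - x_{n-1})/(f(x_n) - f(x_{n-1}))

Iteration 1:
  f(1.810000) = -3.723900
  f(3.190000) = 3.176100
  x_2 = 3.190000 - 3.176100×(3.190000 - 1.810000)/(3.176100 - (-3.723900))
       = 2.554780
Iteration 2:
  f(3.190000) = 3.176100
  f(2.554780) = -0.473099
  x_3 = 2.554780 - (-0.473099)×(2.554780 - 3.190000)/(-0.473099 - 3.176100)
       = 2.637133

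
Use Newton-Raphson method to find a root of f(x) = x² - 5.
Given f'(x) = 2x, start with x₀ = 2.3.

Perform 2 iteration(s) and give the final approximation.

f(x) = x² - 5
f'(x) = 2x
x₀ = 2.3

Newton-Raphson formula: x_{n+1} = x_n - f(x_n)/f'(x_n)

Iteration 1:
  f(2.300000) = 0.290000
  f'(2.300000) = 4.600000
  x_1 = 2.300000 - 0.290000/4.600000 = 2.236957
Iteration 2:
  f(2.236957) = 0.003974
  f'(2.236957) = 4.473913
  x_2 = 2.236957 - 0.003974/4.473913 = 2.236068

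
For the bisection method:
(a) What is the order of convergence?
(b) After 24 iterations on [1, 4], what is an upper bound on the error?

(a) Bisection has linear (order 1) convergence; the error is halved each step.

(b) Error bound = (b-a)/2^n = (4 - 1)/2^{24}
    = 3/2^{24}

(a) 1 (linear); (b) error ≤ 1.79e-07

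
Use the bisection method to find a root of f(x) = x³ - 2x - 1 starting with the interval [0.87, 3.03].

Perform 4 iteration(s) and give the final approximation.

f(x) = x³ - 2x - 1
Initial interval: [0.87, 3.03]

Iteration 1:
  c_1 = (0.870000 + 3.030000)/2 = 1.950000
  f(c_1) = f(1.950000) = 2.514875
  f(a) × f(c) < 0, new interval: [0.870000, 1.950000]
Iteration 2:
  c_2 = (0.870000 + 1.950000)/2 = 1.410000
  f(c_2) = f(1.410000) = -1.016779
  f(a) × f(c) ≥ 0, new interval: [1.410000, 1.950000]
Iteration 3:
  c_3 = (1.410000 + 1.950000)/2 = 1.680000
  f(c_3) = f(1.680000) = 0.381632
  f(a) × f(c) < 0, new interval: [1.410000, 1.680000]
Iteration 4:
  c_4 = (1.410000 + 1.680000)/2 = 1.545000
  f(c_4) = f(1.545000) = -0.402046
  f(a) × f(c) ≥ 0, new interval: [1.545000, 1.680000]

After 4 iteration(s), the approximation is c_4 = 1.545000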